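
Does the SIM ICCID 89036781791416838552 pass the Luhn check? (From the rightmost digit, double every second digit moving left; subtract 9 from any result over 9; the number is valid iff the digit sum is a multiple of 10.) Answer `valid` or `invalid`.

valid

From the right, keep odd positions and double even positions (subtract 9 from any doubled value over 9):
  doubled (positions 2,4,...): 1 7 7 2 2 5 7 3 0 7 → sum 41
  kept (positions 1,3,...): 2 5 3 6 4 9 1 7 3 9 → sum 49
Total = 90.
90 mod 10 = 0, so the number is valid.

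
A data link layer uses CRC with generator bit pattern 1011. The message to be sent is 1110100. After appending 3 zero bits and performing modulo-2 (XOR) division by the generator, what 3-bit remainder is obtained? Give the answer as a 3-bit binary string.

000

Append 3 zeros: 1110100000. Divide by 1011 (XOR where the leading bit is 1):
  pos 0: 1110 XOR 1011 = 0101
  pos 1: 1011 XOR 1011 = 0000
Remainder (last 3 bits) = 000. This is the CRC / FCS.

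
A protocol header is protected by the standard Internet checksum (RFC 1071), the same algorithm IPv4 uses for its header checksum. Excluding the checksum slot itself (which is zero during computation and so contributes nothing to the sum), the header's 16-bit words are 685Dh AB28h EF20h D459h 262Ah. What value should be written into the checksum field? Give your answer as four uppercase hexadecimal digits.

One's-complement addition (fold any carry out of bit 15 back into bit 0):
  0x685D + 0xAB28 = 0x11385 → wrap carry → 0x1386
  0x1386 + 0xEF20 = 0x102A6 → wrap carry → 0x02A7
  0x02A7 + 0xD459 = 0x0D700
  0xD700 + 0x262A = 0x0FD2A
One's-complement sum = 0xFD2A.
Checksum = ~0xFD2A & 0xFFFF = 0x02D5.

02D5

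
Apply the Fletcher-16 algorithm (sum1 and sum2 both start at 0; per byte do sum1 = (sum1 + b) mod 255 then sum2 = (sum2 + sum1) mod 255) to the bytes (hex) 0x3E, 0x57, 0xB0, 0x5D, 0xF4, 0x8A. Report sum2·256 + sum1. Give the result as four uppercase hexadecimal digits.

Running sums (mod 255):
  after byte 0 (0x3E): sum1=62, sum2=62
  after byte 1 (0x57): sum1=149, sum2=211
  after byte 2 (0xB0): sum1=70, sum2=26
  after byte 3 (0x5D): sum1=163, sum2=189
  after byte 4 (0xF4): sum1=152, sum2=86
  after byte 5 (0x8A): sum1=35, sum2=121
Checksum = sum2·256 + sum1 = 121·256 + 35 = 31011 = 0x7923.

7923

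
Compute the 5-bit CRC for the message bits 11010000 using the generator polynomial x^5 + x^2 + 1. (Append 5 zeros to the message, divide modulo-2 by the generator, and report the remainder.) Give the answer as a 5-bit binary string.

10011

Append 5 zeros: 1101000000000. Divide by 100101 (XOR where the leading bit is 1):
  pos 0: 110100 XOR 100101 = 010001
  pos 1: 100010 XOR 100101 = 000111
  pos 4: 111000 XOR 100101 = 011101
  pos 5: 111010 XOR 100101 = 011111
  pos 6: 111110 XOR 100101 = 011011
  pos 7: 110110 XOR 100101 = 010011
Remainder (last 5 bits) = 10011. This is the CRC / FCS.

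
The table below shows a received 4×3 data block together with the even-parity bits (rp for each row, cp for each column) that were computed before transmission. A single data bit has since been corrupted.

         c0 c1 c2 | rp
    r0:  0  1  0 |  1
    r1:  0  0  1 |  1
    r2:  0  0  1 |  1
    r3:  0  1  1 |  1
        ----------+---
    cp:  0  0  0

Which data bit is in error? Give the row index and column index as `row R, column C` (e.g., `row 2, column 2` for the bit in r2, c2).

Recompute each row's even parity and compare to rp:
  r0: data parity 1, sent rp 1 → ok
  r1: data parity 1, sent rp 1 → ok
  r2: data parity 1, sent rp 1 → ok
  r3: data parity 0, sent rp 1 → mismatch
Recompute each column's even parity and compare to cp:
  c0: data parity 0, sent cp 0 → ok
  c1: data parity 0, sent cp 0 → ok
  c2: data parity 1, sent cp 0 → mismatch
Exactly one row (r3) and one column (c2) fail → the flipped bit is at their intersection.

row 3, column 2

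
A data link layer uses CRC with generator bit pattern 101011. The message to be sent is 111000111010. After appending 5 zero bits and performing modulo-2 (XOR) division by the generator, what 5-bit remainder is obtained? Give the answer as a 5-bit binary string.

00001

Append 5 zeros: 11100011101000000. Divide by 101011 (XOR where the leading bit is 1):
  pos 0: 111000 XOR 101011 = 010011
  pos 1: 100111 XOR 101011 = 001100
  pos 3: 110011 XOR 101011 = 011000
  pos 4: 110000 XOR 101011 = 011011
  pos 5: 110111 XOR 101011 = 011100
  pos 6: 111000 XOR 101011 = 010011
  pos 7: 100110 XOR 101011 = 001101
  pos 9: 110100 XOR 101011 = 011111
  pos 10: 111110 XOR 101011 = 010101
  pos 11: 101010 XOR 101011 = 000001
Remainder (last 5 bits) = 00001. This is the CRC / FCS.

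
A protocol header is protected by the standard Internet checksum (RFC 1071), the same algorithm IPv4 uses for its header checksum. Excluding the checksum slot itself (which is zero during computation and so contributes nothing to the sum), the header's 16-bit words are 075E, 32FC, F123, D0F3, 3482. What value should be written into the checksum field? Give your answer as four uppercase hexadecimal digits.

CF0B

One's-complement addition (fold any carry out of bit 15 back into bit 0):
  0x075E + 0x32FC = 0x03A5A
  0x3A5A + 0xF123 = 0x12B7D → wrap carry → 0x2B7E
  0x2B7E + 0xD0F3 = 0x0FC71
  0xFC71 + 0x3482 = 0x130F3 → wrap carry → 0x30F4
One's-complement sum = 0x30F4.
Checksum = ~0x30F4 & 0xFFFF = 0xCF0B.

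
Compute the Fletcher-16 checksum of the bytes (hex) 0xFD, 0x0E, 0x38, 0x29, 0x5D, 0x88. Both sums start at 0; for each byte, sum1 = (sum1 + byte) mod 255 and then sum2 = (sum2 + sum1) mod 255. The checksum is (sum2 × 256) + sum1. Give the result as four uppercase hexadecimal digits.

D953

Running sums (mod 255):
  after byte 0 (0xFD): sum1=253, sum2=253
  after byte 1 (0x0E): sum1=12, sum2=10
  after byte 2 (0x38): sum1=68, sum2=78
  after byte 3 (0x29): sum1=109, sum2=187
  after byte 4 (0x5D): sum1=202, sum2=134
  after byte 5 (0x88): sum1=83, sum2=217
Checksum = sum2·256 + sum1 = 217·256 + 83 = 55635 = 0xD953.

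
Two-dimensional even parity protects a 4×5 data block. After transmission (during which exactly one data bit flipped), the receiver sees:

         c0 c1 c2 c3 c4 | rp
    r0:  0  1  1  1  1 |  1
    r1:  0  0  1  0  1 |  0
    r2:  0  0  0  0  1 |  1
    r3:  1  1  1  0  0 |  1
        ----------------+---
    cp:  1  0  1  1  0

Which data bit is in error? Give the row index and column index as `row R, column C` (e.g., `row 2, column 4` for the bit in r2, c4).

Recompute each row's even parity and compare to rp:
  r0: data parity 0, sent rp 1 → mismatch
  r1: data parity 0, sent rp 0 → ok
  r2: data parity 1, sent rp 1 → ok
  r3: data parity 1, sent rp 1 → ok
Recompute each column's even parity and compare to cp:
  c0: data parity 1, sent cp 1 → ok
  c1: data parity 0, sent cp 0 → ok
  c2: data parity 1, sent cp 1 → ok
  c3: data parity 1, sent cp 1 → ok
  c4: data parity 1, sent cp 0 → mismatch
Exactly one row (r0) and one column (c4) fail → the flipped bit is at their intersection.

row 0, column 4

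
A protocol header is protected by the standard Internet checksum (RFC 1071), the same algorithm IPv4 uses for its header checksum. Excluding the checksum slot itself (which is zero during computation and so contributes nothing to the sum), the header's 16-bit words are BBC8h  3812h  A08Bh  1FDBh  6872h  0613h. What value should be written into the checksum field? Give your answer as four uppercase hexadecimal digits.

One's-complement addition (fold any carry out of bit 15 back into bit 0):
  0xBBC8 + 0x3812 = 0x0F3DA
  0xF3DA + 0xA08B = 0x19465 → wrap carry → 0x9466
  0x9466 + 0x1FDB = 0x0B441
  0xB441 + 0x6872 = 0x11CB3 → wrap carry → 0x1CB4
  0x1CB4 + 0x0613 = 0x022C7
One's-complement sum = 0x22C7.
Checksum = ~0x22C7 & 0xFFFF = 0xDD38.

DD38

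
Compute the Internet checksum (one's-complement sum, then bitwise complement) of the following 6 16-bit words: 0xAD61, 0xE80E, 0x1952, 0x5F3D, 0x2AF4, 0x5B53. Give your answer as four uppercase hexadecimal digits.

One's-complement addition (fold any carry out of bit 15 back into bit 0):
  0xAD61 + 0xE80E = 0x1956F → wrap carry → 0x9570
  0x9570 + 0x1952 = 0x0AEC2
  0xAEC2 + 0x5F3D = 0x10DFF → wrap carry → 0x0E00
  0x0E00 + 0x2AF4 = 0x038F4
  0x38F4 + 0x5B53 = 0x09447
One's-complement sum = 0x9447.
Checksum = ~0x9447 & 0xFFFF = 0x6BB8.

6BB8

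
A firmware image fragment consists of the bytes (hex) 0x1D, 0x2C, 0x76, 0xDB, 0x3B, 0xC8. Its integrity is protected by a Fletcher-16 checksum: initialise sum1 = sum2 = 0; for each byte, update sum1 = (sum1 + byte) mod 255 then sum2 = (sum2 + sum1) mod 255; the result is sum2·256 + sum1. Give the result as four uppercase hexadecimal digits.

389F

Running sums (mod 255):
  after byte 0 (0x1D): sum1=29, sum2=29
  after byte 1 (0x2C): sum1=73, sum2=102
  after byte 2 (0x76): sum1=191, sum2=38
  after byte 3 (0xDB): sum1=155, sum2=193
  after byte 4 (0x3B): sum1=214, sum2=152
  after byte 5 (0xC8): sum1=159, sum2=56
Checksum = sum2·256 + sum1 = 56·256 + 159 = 14495 = 0x389F.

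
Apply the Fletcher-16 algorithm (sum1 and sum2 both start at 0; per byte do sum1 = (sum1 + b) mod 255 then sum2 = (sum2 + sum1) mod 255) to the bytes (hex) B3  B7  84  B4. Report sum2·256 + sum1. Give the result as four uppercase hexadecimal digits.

B3A4

Running sums (mod 255):
  after byte 0 (B3): sum1=179, sum2=179
  after byte 1 (B7): sum1=107, sum2=31
  after byte 2 (84): sum1=239, sum2=15
  after byte 3 (B4): sum1=164, sum2=179
Checksum = sum2·256 + sum1 = 179·256 + 164 = 45988 = 0xB3A4.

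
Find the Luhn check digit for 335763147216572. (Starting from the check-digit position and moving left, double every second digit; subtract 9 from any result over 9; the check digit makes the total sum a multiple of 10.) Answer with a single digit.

Partial digits right→left: 2 7 5 6 1 2 7 4 1 3 6 7 5 3 3
Double every second digit counting from the check-digit position (so the 1st, 3rd, 5th, ... of the partial from the right).
  doubled (with −9 where >9): 4 1 2 5 2 3 1 6 → sum 24
  kept as-is: 7 6 2 4 3 7 3 → sum 32
Total = 24 + 32 = 56.
Check digit = (10 − (56 mod 10)) mod 10 = 4.

4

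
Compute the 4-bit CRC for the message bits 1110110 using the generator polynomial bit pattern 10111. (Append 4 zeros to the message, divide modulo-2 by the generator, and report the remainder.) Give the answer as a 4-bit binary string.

Append 4 zeros: 11101100000. Divide by 10111 (XOR where the leading bit is 1):
  pos 0: 11101 XOR 10111 = 01010
  pos 1: 10101 XOR 10111 = 00010
  pos 4: 10000 XOR 10111 = 00111
  pos 6: 11100 XOR 10111 = 01011
Remainder (last 4 bits) = 1011. This is the CRC / FCS.

1011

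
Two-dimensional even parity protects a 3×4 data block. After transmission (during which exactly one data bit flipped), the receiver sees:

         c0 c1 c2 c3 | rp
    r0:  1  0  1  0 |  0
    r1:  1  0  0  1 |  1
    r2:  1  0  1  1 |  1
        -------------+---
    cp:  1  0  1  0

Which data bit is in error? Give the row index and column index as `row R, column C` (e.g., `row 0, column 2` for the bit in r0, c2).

Recompute each row's even parity and compare to rp:
  r0: data parity 0, sent rp 0 → ok
  r1: data parity 0, sent rp 1 → mismatch
  r2: data parity 1, sent rp 1 → ok
Recompute each column's even parity and compare to cp:
  c0: data parity 1, sent cp 1 → ok
  c1: data parity 0, sent cp 0 → ok
  c2: data parity 0, sent cp 1 → mismatch
  c3: data parity 0, sent cp 0 → ok
Exactly one row (r1) and one column (c2) fail → the flipped bit is at their intersection.

row 1, column 2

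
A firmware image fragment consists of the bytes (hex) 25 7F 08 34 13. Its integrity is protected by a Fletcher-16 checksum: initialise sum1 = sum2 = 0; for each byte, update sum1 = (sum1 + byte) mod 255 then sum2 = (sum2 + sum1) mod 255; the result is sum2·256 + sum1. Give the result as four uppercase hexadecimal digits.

Running sums (mod 255):
  after byte 0 (25): sum1=37, sum2=37
  after byte 1 (7F): sum1=164, sum2=201
  after byte 2 (08): sum1=172, sum2=118
  after byte 3 (34): sum1=224, sum2=87
  after byte 4 (13): sum1=243, sum2=75
Checksum = sum2·256 + sum1 = 75·256 + 243 = 19443 = 0x4BF3.

4BF3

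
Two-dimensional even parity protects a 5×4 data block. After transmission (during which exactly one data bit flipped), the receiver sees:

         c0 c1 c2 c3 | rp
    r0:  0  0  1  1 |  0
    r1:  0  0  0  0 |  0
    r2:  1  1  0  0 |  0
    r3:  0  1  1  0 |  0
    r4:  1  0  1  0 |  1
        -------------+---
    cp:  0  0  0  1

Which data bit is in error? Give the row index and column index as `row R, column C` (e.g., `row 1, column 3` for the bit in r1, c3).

row 4, column 2

Recompute each row's even parity and compare to rp:
  r0: data parity 0, sent rp 0 → ok
  r1: data parity 0, sent rp 0 → ok
  r2: data parity 0, sent rp 0 → ok
  r3: data parity 0, sent rp 0 → ok
  r4: data parity 0, sent rp 1 → mismatch
Recompute each column's even parity and compare to cp:
  c0: data parity 0, sent cp 0 → ok
  c1: data parity 0, sent cp 0 → ok
  c2: data parity 1, sent cp 0 → mismatch
  c3: data parity 1, sent cp 1 → ok
Exactly one row (r4) and one column (c2) fail → the flipped bit is at their intersection.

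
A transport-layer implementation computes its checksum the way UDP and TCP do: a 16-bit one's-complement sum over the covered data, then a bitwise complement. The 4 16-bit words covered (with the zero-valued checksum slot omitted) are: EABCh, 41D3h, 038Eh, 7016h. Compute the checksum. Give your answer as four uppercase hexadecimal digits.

5FCB

One's-complement addition (fold any carry out of bit 15 back into bit 0):
  0xEABC + 0x41D3 = 0x12C8F → wrap carry → 0x2C90
  0x2C90 + 0x038E = 0x0301E
  0x301E + 0x7016 = 0x0A034
One's-complement sum = 0xA034.
Checksum = ~0xA034 & 0xFFFF = 0x5FCB.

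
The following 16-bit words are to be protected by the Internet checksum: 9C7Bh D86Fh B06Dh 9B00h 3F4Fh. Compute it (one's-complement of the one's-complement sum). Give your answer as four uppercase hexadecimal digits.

0057

One's-complement addition (fold any carry out of bit 15 back into bit 0):
  0x9C7B + 0xD86F = 0x174EA → wrap carry → 0x74EB
  0x74EB + 0xB06D = 0x12558 → wrap carry → 0x2559
  0x2559 + 0x9B00 = 0x0C059
  0xC059 + 0x3F4F = 0x0FFA8
One's-complement sum = 0xFFA8.
Checksum = ~0xFFA8 & 0xFFFF = 0x0057.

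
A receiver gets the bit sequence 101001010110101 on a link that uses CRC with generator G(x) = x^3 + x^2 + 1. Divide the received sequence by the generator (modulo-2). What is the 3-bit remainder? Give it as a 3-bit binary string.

Modulo-2 division of 101001010110101 by 1101:
  pos 0: 1010 XOR 1101 = 0111
  pos 1: 1110 XOR 1101 = 0011
  pos 3: 1110 XOR 1101 = 0011
  pos 5: 1110 XOR 1101 = 0011
  pos 7: 1111 XOR 1101 = 0010
  pos 9: 1001 XOR 1101 = 0100
  pos 10: 1000 XOR 1101 = 0101
  pos 11: 1011 XOR 1101 = 0110
Remainder = 110 (nonzero — an error is detected).

110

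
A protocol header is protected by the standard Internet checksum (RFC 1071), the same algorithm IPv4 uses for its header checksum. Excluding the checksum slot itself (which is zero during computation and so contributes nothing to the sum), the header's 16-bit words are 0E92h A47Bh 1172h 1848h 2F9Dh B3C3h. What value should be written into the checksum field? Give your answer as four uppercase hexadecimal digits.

One's-complement addition (fold any carry out of bit 15 back into bit 0):
  0x0E92 + 0xA47B = 0x0B30D
  0xB30D + 0x1172 = 0x0C47F
  0xC47F + 0x1848 = 0x0DCC7
  0xDCC7 + 0x2F9D = 0x10C64 → wrap carry → 0x0C65
  0x0C65 + 0xB3C3 = 0x0C028
One's-complement sum = 0xC028.
Checksum = ~0xC028 & 0xFFFF = 0x3FD7.

3FD7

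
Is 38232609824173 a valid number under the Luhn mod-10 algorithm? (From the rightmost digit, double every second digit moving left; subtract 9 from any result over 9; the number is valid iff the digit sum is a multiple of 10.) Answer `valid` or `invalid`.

From the right, keep odd positions and double even positions (subtract 9 from any doubled value over 9):
  doubled (positions 2,4,...): 5 8 7 0 4 4 6 → sum 34
  kept (positions 1,3,...): 3 1 2 9 6 3 8 → sum 32
Total = 66.
66 mod 10 = 6, so the number is invalid.

invalid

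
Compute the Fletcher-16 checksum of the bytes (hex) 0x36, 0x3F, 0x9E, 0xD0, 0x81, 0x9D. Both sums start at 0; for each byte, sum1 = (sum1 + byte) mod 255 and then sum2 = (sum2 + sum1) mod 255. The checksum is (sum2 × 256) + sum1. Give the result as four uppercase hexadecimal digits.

Running sums (mod 255):
  after byte 0 (0x36): sum1=54, sum2=54
  after byte 1 (0x3F): sum1=117, sum2=171
  after byte 2 (0x9E): sum1=20, sum2=191
  after byte 3 (0xD0): sum1=228, sum2=164
  after byte 4 (0x81): sum1=102, sum2=11
  after byte 5 (0x9D): sum1=4, sum2=15
Checksum = sum2·256 + sum1 = 15·256 + 4 = 3844 = 0x0F04.

0F04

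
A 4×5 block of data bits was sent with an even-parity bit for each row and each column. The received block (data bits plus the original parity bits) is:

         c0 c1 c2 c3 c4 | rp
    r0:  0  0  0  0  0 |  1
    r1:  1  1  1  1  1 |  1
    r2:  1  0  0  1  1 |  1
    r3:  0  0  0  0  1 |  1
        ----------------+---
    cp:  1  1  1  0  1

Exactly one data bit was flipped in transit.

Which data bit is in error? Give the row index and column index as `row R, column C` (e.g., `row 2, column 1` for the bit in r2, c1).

row 0, column 0

Recompute each row's even parity and compare to rp:
  r0: data parity 0, sent rp 1 → mismatch
  r1: data parity 1, sent rp 1 → ok
  r2: data parity 1, sent rp 1 → ok
  r3: data parity 1, sent rp 1 → ok
Recompute each column's even parity and compare to cp:
  c0: data parity 0, sent cp 1 → mismatch
  c1: data parity 1, sent cp 1 → ok
  c2: data parity 1, sent cp 1 → ok
  c3: data parity 0, sent cp 0 → ok
  c4: data parity 1, sent cp 1 → ok
Exactly one row (r0) and one column (c0) fail → the flipped bit is at their intersection.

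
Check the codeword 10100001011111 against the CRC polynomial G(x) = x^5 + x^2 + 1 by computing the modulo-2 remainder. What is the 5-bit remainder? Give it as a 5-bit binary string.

01110

Modulo-2 division of 10100001011111 by 100101:
  pos 0: 101000 XOR 100101 = 001101
  pos 2: 110101 XOR 100101 = 010000
  pos 3: 100000 XOR 100101 = 000101
  pos 6: 101111 XOR 100101 = 001010
  pos 8: 101011 XOR 100101 = 001110
Remainder = 01110 (nonzero — an error is detected).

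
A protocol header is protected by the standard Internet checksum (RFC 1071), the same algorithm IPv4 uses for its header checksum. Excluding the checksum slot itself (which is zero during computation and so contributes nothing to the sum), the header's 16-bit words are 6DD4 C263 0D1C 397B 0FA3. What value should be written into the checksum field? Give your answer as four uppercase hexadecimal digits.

One's-complement addition (fold any carry out of bit 15 back into bit 0):
  0x6DD4 + 0xC263 = 0x13037 → wrap carry → 0x3038
  0x3038 + 0x0D1C = 0x03D54
  0x3D54 + 0x397B = 0x076CF
  0x76CF + 0x0FA3 = 0x08672
One's-complement sum = 0x8672.
Checksum = ~0x8672 & 0xFFFF = 0x798D.

798D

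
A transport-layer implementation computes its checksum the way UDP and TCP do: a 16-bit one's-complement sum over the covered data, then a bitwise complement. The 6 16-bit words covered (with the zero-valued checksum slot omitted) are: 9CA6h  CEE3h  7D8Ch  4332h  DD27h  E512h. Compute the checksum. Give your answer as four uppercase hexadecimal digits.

117C

One's-complement addition (fold any carry out of bit 15 back into bit 0):
  0x9CA6 + 0xCEE3 = 0x16B89 → wrap carry → 0x6B8A
  0x6B8A + 0x7D8C = 0x0E916
  0xE916 + 0x4332 = 0x12C48 → wrap carry → 0x2C49
  0x2C49 + 0xDD27 = 0x10970 → wrap carry → 0x0971
  0x0971 + 0xE512 = 0x0EE83
One's-complement sum = 0xEE83.
Checksum = ~0xEE83 & 0xFFFF = 0x117C.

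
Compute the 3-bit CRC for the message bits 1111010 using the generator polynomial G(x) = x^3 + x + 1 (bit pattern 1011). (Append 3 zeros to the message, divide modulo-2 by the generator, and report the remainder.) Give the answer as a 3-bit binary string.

100

Append 3 zeros: 1111010000. Divide by 1011 (XOR where the leading bit is 1):
  pos 0: 1111 XOR 1011 = 0100
  pos 1: 1000 XOR 1011 = 0011
  pos 3: 1110 XOR 1011 = 0101
  pos 4: 1010 XOR 1011 = 0001
Remainder (last 3 bits) = 100. This is the CRC / FCS.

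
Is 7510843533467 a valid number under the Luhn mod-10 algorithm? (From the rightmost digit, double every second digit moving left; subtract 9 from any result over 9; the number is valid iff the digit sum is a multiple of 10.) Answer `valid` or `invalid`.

From the right, keep odd positions and double even positions (subtract 9 from any doubled value over 9):
  doubled (positions 2,4,...): 3 6 1 8 0 1 → sum 19
  kept (positions 1,3,...): 7 4 3 3 8 1 7 → sum 33
Total = 52.
52 mod 10 = 2, so the number is invalid.

invalid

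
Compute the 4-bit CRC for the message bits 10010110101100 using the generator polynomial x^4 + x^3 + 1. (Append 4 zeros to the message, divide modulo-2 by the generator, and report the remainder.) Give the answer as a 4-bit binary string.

Append 4 zeros: 100101101011000000. Divide by 11001 (XOR where the leading bit is 1):
  pos 0: 10010 XOR 11001 = 01011
  pos 1: 10111 XOR 11001 = 01110
  pos 2: 11101 XOR 11001 = 00100
  pos 4: 10001 XOR 11001 = 01000
  pos 5: 10000 XOR 11001 = 01001
  pos 6: 10011 XOR 11001 = 01010
  pos 7: 10101 XOR 11001 = 01100
  pos 8: 11000 XOR 11001 = 00001
  pos 12: 10000 XOR 11001 = 01001
  pos 13: 10010 XOR 11001 = 01011
Remainder (last 4 bits) = 1011. This is the CRC / FCS.

1011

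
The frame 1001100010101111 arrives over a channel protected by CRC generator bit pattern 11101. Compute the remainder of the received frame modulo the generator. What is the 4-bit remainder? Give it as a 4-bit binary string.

0001

Modulo-2 division of 1001100010101111 by 11101:
  pos 0: 10011 XOR 11101 = 01110
  pos 1: 11100 XOR 11101 = 00001
  pos 5: 10010 XOR 11101 = 01111
  pos 6: 11111 XOR 11101 = 00010
  pos 9: 10011 XOR 11101 = 01110
  pos 10: 11101 XOR 11101 = 00000
Remainder = 0001 (nonzero — an error is detected).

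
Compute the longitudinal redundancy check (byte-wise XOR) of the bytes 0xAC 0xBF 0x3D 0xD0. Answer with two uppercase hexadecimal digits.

XOR the bytes together:
  start with 0xAC
  0xAC ⊕ 0xBF = 0x13
  0x13 ⊕ 0x3D = 0x2E
  0x2E ⊕ 0xD0 = 0xFE

FE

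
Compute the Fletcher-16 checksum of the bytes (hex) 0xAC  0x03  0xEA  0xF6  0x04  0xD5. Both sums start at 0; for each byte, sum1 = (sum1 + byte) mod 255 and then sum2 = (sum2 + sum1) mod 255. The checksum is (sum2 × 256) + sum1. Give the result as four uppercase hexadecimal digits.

Running sums (mod 255):
  after byte 0 (0xAC): sum1=172, sum2=172
  after byte 1 (0x03): sum1=175, sum2=92
  after byte 2 (0xEA): sum1=154, sum2=246
  after byte 3 (0xF6): sum1=145, sum2=136
  after byte 4 (0x04): sum1=149, sum2=30
  after byte 5 (0xD5): sum1=107, sum2=137
Checksum = sum2·256 + sum1 = 137·256 + 107 = 35179 = 0x896B.

896B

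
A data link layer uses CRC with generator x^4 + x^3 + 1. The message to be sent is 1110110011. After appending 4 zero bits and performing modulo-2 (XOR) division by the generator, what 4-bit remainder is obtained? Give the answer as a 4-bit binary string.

Append 4 zeros: 11101100110000. Divide by 11001 (XOR where the leading bit is 1):
  pos 0: 11101 XOR 11001 = 00100
  pos 2: 10010 XOR 11001 = 01011
  pos 3: 10110 XOR 11001 = 01111
  pos 4: 11111 XOR 11001 = 00110
  pos 6: 11010 XOR 11001 = 00011
  pos 9: 11000 XOR 11001 = 00001
Remainder (last 4 bits) = 0001. This is the CRC / FCS.

0001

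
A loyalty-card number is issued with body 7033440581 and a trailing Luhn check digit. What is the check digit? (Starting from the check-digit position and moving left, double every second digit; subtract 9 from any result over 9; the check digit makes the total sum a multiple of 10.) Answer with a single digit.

1

Partial digits right→left: 1 8 5 0 4 4 3 3 0 7
Double every second digit counting from the check-digit position (so the 1st, 3rd, 5th, ... of the partial from the right).
  doubled (with −9 where >9): 2 1 8 6 0 → sum 17
  kept as-is: 8 0 4 3 7 → sum 22
Total = 17 + 22 = 39.
Check digit = (10 − (39 mod 10)) mod 10 = 1.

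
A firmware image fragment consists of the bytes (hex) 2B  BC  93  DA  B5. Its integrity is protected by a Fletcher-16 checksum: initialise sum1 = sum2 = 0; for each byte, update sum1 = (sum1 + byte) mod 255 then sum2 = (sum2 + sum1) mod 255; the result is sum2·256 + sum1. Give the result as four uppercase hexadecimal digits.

F00C

Running sums (mod 255):
  after byte 0 (2B): sum1=43, sum2=43
  after byte 1 (BC): sum1=231, sum2=19
  after byte 2 (93): sum1=123, sum2=142
  after byte 3 (DA): sum1=86, sum2=228
  after byte 4 (B5): sum1=12, sum2=240
Checksum = sum2·256 + sum1 = 240·256 + 12 = 61452 = 0xF00C.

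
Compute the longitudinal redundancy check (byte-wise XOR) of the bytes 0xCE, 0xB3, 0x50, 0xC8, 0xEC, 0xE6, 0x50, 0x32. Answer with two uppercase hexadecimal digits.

XOR the bytes together:
  start with 0xCE
  0xCE ⊕ 0xB3 = 0x7D
  0x7D ⊕ 0x50 = 0x2D
  0x2D ⊕ 0xC8 = 0xE5
  0xE5 ⊕ 0xEC = 0x09
  0x09 ⊕ 0xE6 = 0xEF
  0xEF ⊕ 0x50 = 0xBF
  0xBF ⊕ 0x32 = 0x8D

8D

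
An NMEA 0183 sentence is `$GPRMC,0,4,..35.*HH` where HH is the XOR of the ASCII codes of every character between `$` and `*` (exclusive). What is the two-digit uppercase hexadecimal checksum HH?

XOR the ASCII codes of the payload characters:
  'G' = 0x47 → acc = 0x47
  'P' = 0x50 → acc = 0x17
  'R' = 0x52 → acc = 0x45
  'M' = 0x4D → acc = 0x08
  'C' = 0x43 → acc = 0x4B
  ',' = 0x2C → acc = 0x67
  '0' = 0x30 → acc = 0x57
  ',' = 0x2C → acc = 0x7B
  '4' = 0x34 → acc = 0x4F
  ',' = 0x2C → acc = 0x63
  '.' = 0x2E → acc = 0x4D
  '.' = 0x2E → acc = 0x63
  '3' = 0x33 → acc = 0x50
  '5' = 0x35 → acc = 0x65
  '.' = 0x2E → acc = 0x4B
Checksum = 0x4B.

4B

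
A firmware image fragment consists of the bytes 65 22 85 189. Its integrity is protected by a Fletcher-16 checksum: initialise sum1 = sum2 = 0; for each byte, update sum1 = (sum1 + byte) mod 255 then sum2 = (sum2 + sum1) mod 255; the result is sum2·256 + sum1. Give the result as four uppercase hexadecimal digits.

Running sums (mod 255):
  after byte 0 (65): sum1=65, sum2=65
  after byte 1 (22): sum1=87, sum2=152
  after byte 2 (85): sum1=172, sum2=69
  after byte 3 (189): sum1=106, sum2=175
Checksum = sum2·256 + sum1 = 175·256 + 106 = 44906 = 0xAF6A.

AF6A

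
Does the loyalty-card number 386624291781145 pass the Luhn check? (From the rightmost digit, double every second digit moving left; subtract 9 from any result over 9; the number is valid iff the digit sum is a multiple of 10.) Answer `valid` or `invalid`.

From the right, keep odd positions and double even positions (subtract 9 from any doubled value over 9):
  doubled (positions 2,4,...): 8 2 5 9 8 3 7 → sum 42
  kept (positions 1,3,...): 5 1 8 1 2 2 6 3 → sum 28
Total = 70.
70 mod 10 = 0, so the number is valid.

valid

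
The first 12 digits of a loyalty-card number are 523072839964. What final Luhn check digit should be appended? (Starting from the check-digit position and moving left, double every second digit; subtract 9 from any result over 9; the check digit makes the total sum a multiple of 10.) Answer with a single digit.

1

Partial digits right→left: 4 6 9 9 3 8 2 7 0 3 2 5
Double every second digit counting from the check-digit position (so the 1st, 3rd, 5th, ... of the partial from the right).
  doubled (with −9 where >9): 8 9 6 4 0 4 → sum 31
  kept as-is: 6 9 8 7 3 5 → sum 38
Total = 31 + 38 = 69.
Check digit = (10 − (69 mod 10)) mod 10 = 1.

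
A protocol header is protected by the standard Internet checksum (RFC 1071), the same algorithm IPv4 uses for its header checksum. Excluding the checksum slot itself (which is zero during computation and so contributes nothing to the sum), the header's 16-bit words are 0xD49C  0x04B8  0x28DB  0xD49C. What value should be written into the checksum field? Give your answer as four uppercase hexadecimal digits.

2933

One's-complement addition (fold any carry out of bit 15 back into bit 0):
  0xD49C + 0x04B8 = 0x0D954
  0xD954 + 0x28DB = 0x1022F → wrap carry → 0x0230
  0x0230 + 0xD49C = 0x0D6CC
One's-complement sum = 0xD6CC.
Checksum = ~0xD6CC & 0xFFFF = 0x2933.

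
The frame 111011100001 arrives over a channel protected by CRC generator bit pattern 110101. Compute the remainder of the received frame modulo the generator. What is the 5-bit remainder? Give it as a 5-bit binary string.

10000

Modulo-2 division of 111011100001 by 110101:
  pos 0: 111011 XOR 110101 = 001110
  pos 2: 111010 XOR 110101 = 001111
  pos 4: 111100 XOR 110101 = 001001
  pos 6: 100101 XOR 110101 = 010000
Remainder = 10000 (nonzero — an error is detected).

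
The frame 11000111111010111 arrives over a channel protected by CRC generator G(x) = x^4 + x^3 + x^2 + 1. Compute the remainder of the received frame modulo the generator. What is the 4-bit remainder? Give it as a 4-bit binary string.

Modulo-2 division of 11000111111010111 by 11101:
  pos 0: 11000 XOR 11101 = 00101
  pos 2: 10111 XOR 11101 = 01010
  pos 3: 10101 XOR 11101 = 01000
  pos 4: 10001 XOR 11101 = 01100
  pos 5: 11001 XOR 11101 = 00100
  pos 7: 10010 XOR 11101 = 01111
  pos 8: 11111 XOR 11101 = 00010
  pos 11: 10011 XOR 11101 = 01110
  pos 12: 11101 XOR 11101 = 00000
Remainder = 0000 (zero — the frame passes the CRC check).

0000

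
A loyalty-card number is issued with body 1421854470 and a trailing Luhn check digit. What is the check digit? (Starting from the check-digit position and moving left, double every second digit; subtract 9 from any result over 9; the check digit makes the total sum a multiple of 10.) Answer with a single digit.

9

Partial digits right→left: 0 7 4 4 5 8 1 2 4 1
Double every second digit counting from the check-digit position (so the 1st, 3rd, 5th, ... of the partial from the right).
  doubled (with −9 where >9): 0 8 1 2 8 → sum 19
  kept as-is: 7 4 8 2 1 → sum 22
Total = 19 + 22 = 41.
Check digit = (10 − (41 mod 10)) mod 10 = 9.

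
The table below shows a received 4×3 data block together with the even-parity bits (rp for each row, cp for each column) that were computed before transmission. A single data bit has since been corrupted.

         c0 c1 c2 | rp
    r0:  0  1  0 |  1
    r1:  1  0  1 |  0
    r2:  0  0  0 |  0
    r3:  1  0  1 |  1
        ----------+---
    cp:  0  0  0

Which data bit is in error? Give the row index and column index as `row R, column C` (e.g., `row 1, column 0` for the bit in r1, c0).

Recompute each row's even parity and compare to rp:
  r0: data parity 1, sent rp 1 → ok
  r1: data parity 0, sent rp 0 → ok
  r2: data parity 0, sent rp 0 → ok
  r3: data parity 0, sent rp 1 → mismatch
Recompute each column's even parity and compare to cp:
  c0: data parity 0, sent cp 0 → ok
  c1: data parity 1, sent cp 0 → mismatch
  c2: data parity 0, sent cp 0 → ok
Exactly one row (r3) and one column (c1) fail → the flipped bit is at their intersection.

row 3, column 1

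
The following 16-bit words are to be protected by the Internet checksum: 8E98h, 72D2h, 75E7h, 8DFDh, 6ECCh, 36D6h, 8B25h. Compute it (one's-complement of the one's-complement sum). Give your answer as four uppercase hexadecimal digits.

One's-complement addition (fold any carry out of bit 15 back into bit 0):
  0x8E98 + 0x72D2 = 0x1016A → wrap carry → 0x016B
  0x016B + 0x75E7 = 0x07752
  0x7752 + 0x8DFD = 0x1054F → wrap carry → 0x0550
  0x0550 + 0x6ECC = 0x0741C
  0x741C + 0x36D6 = 0x0AAF2
  0xAAF2 + 0x8B25 = 0x13617 → wrap carry → 0x3618
One's-complement sum = 0x3618.
Checksum = ~0x3618 & 0xFFFF = 0xC9E7.

C9E7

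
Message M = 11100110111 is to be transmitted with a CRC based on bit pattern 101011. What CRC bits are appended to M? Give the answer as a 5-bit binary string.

11110

Append 5 zeros: 1110011011100000. Divide by 101011 (XOR where the leading bit is 1):
  pos 0: 111001 XOR 101011 = 010010
  pos 1: 100101 XOR 101011 = 001110
  pos 3: 111001 XOR 101011 = 010010
  pos 4: 100101 XOR 101011 = 001110
  pos 6: 111010 XOR 101011 = 010001
  pos 7: 100010 XOR 101011 = 001001
  pos 9: 100100 XOR 101011 = 001111
Remainder (last 5 bits) = 11110. This is the CRC / FCS.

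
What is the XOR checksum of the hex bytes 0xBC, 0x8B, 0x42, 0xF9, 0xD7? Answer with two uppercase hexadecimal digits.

5B

XOR the bytes together:
  start with 0xBC
  0xBC ⊕ 0x8B = 0x37
  0x37 ⊕ 0x42 = 0x75
  0x75 ⊕ 0xF9 = 0x8C
  0x8C ⊕ 0xD7 = 0x5B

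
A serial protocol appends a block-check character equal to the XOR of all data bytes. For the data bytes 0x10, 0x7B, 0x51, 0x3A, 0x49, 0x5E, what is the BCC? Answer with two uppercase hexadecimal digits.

17

XOR the bytes together:
  start with 0x10
  0x10 ⊕ 0x7B = 0x6B
  0x6B ⊕ 0x51 = 0x3A
  0x3A ⊕ 0x3A = 0x00
  0x00 ⊕ 0x49 = 0x49
  0x49 ⊕ 0x5E = 0x17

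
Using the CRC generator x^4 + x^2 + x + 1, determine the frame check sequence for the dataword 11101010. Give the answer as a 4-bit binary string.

0100

Append 4 zeros: 111010100000. Divide by 10111 (XOR where the leading bit is 1):
  pos 0: 11101 XOR 10111 = 01010
  pos 1: 10100 XOR 10111 = 00011
  pos 4: 11100 XOR 10111 = 01011
  pos 5: 10110 XOR 10111 = 00001
Remainder (last 4 bits) = 0100. This is the CRC / FCS.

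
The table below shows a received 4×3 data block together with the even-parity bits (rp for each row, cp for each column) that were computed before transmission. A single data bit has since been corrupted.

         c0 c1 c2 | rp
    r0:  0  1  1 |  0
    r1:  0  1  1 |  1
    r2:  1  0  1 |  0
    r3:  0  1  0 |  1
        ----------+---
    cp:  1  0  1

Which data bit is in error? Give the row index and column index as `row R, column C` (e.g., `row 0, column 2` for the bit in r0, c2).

row 1, column 1

Recompute each row's even parity and compare to rp:
  r0: data parity 0, sent rp 0 → ok
  r1: data parity 0, sent rp 1 → mismatch
  r2: data parity 0, sent rp 0 → ok
  r3: data parity 1, sent rp 1 → ok
Recompute each column's even parity and compare to cp:
  c0: data parity 1, sent cp 1 → ok
  c1: data parity 1, sent cp 0 → mismatch
  c2: data parity 1, sent cp 1 → ok
Exactly one row (r1) and one column (c1) fail → the flipped bit is at their intersection.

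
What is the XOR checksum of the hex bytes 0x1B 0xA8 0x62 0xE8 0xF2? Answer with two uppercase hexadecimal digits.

CB

XOR the bytes together:
  start with 0x1B
  0x1B ⊕ 0xA8 = 0xB3
  0xB3 ⊕ 0x62 = 0xD1
  0xD1 ⊕ 0xE8 = 0x39
  0x39 ⊕ 0xF2 = 0xCB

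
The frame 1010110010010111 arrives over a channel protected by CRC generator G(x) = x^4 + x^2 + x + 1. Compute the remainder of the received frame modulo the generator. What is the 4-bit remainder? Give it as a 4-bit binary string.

Modulo-2 division of 1010110010010111 by 10111:
  pos 0: 10101 XOR 10111 = 00010
  pos 3: 10100 XOR 10111 = 00011
  pos 6: 11100 XOR 10111 = 01011
  pos 7: 10111 XOR 10111 = 00000
Remainder = 0111 (nonzero — an error is detected).

0111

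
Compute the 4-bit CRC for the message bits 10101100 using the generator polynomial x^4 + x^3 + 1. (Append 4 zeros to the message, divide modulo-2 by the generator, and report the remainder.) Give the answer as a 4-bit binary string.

Append 4 zeros: 101011000000. Divide by 11001 (XOR where the leading bit is 1):
  pos 0: 10101 XOR 11001 = 01100
  pos 1: 11001 XOR 11001 = 00000
Remainder (last 4 bits) = 0000. This is the CRC / FCS.

0000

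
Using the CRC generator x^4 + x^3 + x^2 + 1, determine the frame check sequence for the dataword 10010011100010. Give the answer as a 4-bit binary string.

1111

Append 4 zeros: 100100111000100000. Divide by 11101 (XOR where the leading bit is 1):
  pos 0: 10010 XOR 11101 = 01111
  pos 1: 11110 XOR 11101 = 00011
  pos 4: 11111 XOR 11101 = 00010
  pos 7: 10000 XOR 11101 = 01101
  pos 8: 11011 XOR 11101 = 00110
  pos 10: 11000 XOR 11101 = 00101
  pos 12: 10100 XOR 11101 = 01001
  pos 13: 10010 XOR 11101 = 01111
Remainder (last 4 bits) = 1111. This is the CRC / FCS.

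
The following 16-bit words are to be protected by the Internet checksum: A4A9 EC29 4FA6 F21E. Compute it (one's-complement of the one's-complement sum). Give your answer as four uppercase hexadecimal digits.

One's-complement addition (fold any carry out of bit 15 back into bit 0):
  0xA4A9 + 0xEC29 = 0x190D2 → wrap carry → 0x90D3
  0x90D3 + 0x4FA6 = 0x0E079
  0xE079 + 0xF21E = 0x1D297 → wrap carry → 0xD298
One's-complement sum = 0xD298.
Checksum = ~0xD298 & 0xFFFF = 0x2D67.

2D67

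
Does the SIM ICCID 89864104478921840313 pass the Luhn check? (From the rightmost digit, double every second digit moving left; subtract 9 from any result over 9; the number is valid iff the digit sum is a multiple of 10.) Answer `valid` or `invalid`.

invalid

From the right, keep odd positions and double even positions (subtract 9 from any doubled value over 9):
  doubled (positions 2,4,...): 2 0 7 4 7 8 0 8 7 7 → sum 50
  kept (positions 1,3,...): 3 3 4 1 9 7 4 1 6 9 → sum 47
Total = 97.
97 mod 10 = 7, so the number is invalid.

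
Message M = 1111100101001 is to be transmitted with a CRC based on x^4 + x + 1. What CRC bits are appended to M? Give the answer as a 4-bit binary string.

Append 4 zeros: 11111001010010000. Divide by 10011 (XOR where the leading bit is 1):
  pos 0: 11111 XOR 10011 = 01100
  pos 1: 11000 XOR 10011 = 01011
  pos 2: 10110 XOR 10011 = 00101
  pos 4: 10110 XOR 10011 = 00101
  pos 6: 10110 XOR 10011 = 00101
  pos 8: 10101 XOR 10011 = 00110
  pos 10: 11000 XOR 10011 = 01011
  pos 11: 10110 XOR 10011 = 00101
Remainder (last 4 bits) = 1010. This is the CRC / FCS.

1010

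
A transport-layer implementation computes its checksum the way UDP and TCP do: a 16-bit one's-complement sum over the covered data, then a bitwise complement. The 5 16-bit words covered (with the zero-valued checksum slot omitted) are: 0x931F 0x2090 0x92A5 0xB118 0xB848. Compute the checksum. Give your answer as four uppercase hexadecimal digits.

5049

One's-complement addition (fold any carry out of bit 15 back into bit 0):
  0x931F + 0x2090 = 0x0B3AF
  0xB3AF + 0x92A5 = 0x14654 → wrap carry → 0x4655
  0x4655 + 0xB118 = 0x0F76D
  0xF76D + 0xB848 = 0x1AFB5 → wrap carry → 0xAFB6
One's-complement sum = 0xAFB6.
Checksum = ~0xAFB6 & 0xFFFF = 0x5049.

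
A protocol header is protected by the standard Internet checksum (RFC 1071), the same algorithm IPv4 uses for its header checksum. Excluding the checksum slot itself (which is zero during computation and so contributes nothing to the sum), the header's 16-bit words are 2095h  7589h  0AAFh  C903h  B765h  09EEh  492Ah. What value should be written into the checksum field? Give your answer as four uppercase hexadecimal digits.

One's-complement addition (fold any carry out of bit 15 back into bit 0):
  0x2095 + 0x7589 = 0x0961E
  0x961E + 0x0AAF = 0x0A0CD
  0xA0CD + 0xC903 = 0x169D0 → wrap carry → 0x69D1
  0x69D1 + 0xB765 = 0x12136 → wrap carry → 0x2137
  0x2137 + 0x09EE = 0x02B25
  0x2B25 + 0x492A = 0x0744F
One's-complement sum = 0x744F.
Checksum = ~0x744F & 0xFFFF = 0x8BB0.

8BB0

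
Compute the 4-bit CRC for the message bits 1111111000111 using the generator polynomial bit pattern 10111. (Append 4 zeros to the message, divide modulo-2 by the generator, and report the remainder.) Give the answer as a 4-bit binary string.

Append 4 zeros: 11111110001110000. Divide by 10111 (XOR where the leading bit is 1):
  pos 0: 11111 XOR 10111 = 01000
  pos 1: 10001 XOR 10111 = 00110
  pos 3: 11010 XOR 10111 = 01101
  pos 4: 11010 XOR 10111 = 01101
  pos 5: 11010 XOR 10111 = 01101
  pos 6: 11011 XOR 10111 = 01100
  pos 7: 11001 XOR 10111 = 01110
  pos 8: 11101 XOR 10111 = 01010
  pos 9: 10100 XOR 10111 = 00011
  pos 12: 11000 XOR 10111 = 01111
Remainder (last 4 bits) = 1111. This is the CRC / FCS.

1111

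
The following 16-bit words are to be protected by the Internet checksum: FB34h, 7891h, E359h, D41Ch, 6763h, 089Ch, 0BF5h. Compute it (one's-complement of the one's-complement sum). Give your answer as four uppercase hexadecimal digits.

58CE

One's-complement addition (fold any carry out of bit 15 back into bit 0):
  0xFB34 + 0x7891 = 0x173C5 → wrap carry → 0x73C6
  0x73C6 + 0xE359 = 0x1571F → wrap carry → 0x5720
  0x5720 + 0xD41C = 0x12B3C → wrap carry → 0x2B3D
  0x2B3D + 0x6763 = 0x092A0
  0x92A0 + 0x089C = 0x09B3C
  0x9B3C + 0x0BF5 = 0x0A731
One's-complement sum = 0xA731.
Checksum = ~0xA731 & 0xFFFF = 0x58CE.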